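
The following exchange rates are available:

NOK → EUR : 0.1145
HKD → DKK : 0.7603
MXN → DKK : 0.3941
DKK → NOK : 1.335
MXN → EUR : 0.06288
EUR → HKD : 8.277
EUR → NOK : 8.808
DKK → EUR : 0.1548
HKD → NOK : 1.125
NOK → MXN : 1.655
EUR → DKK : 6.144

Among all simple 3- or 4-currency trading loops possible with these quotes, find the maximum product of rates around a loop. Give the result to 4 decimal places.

1.0662

HKD→NOK→EUR→HKD: 1.125 × 0.1145 × 8.277 = 1.06618
HKD→DKK→EUR→HKD: 0.7603 × 0.1548 × 8.277 = 0.97416
HKD→NOK→MXN→EUR→HKD: 1.125 × 1.655 × 0.06288 × 8.277 = 0.96903
HKD→DKK→NOK→EUR→HKD: 0.7603 × 1.335 × 0.1145 × 8.277 = 0.96193
EUR→DKK→NOK→EUR: 6.144 × 1.335 × 0.1145 = 0.93916
EUR→NOK→MXN→EUR: 8.808 × 1.655 × 0.06288 = 0.91662
EUR→NOK→MXN→DKK→EUR: 8.808 × 1.655 × 0.3941 × 0.1548 = 0.88931
DKK→NOK→MXN→DKK: 1.335 × 1.655 × 0.3941 = 0.87073
EUR→DKK→NOK→MXN→EUR: 6.144 × 1.335 × 1.655 × 0.06288 = 0.85358
Maximum is HKD→NOK→EUR→HKD at 1.0662; arbitrage exists.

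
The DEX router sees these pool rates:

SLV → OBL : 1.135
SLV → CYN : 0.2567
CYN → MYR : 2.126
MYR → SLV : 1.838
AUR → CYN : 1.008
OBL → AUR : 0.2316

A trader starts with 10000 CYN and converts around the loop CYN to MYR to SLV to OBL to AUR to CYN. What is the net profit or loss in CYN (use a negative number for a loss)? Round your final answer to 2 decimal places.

10000 CYN × 2.126 = 21260 MYR
21260 MYR × 1.838 = 39075.88 SLV
39075.88 SLV × 1.135 = 44351.1238 OBL
44351.1238 OBL × 0.2316 = 10271.72027208 AUR
10271.72027208 AUR × 1.008 = 10353.89403425664 CYN
Net change: 10353.89403425664 − 10000 = 353.89403425664 CYN

353.89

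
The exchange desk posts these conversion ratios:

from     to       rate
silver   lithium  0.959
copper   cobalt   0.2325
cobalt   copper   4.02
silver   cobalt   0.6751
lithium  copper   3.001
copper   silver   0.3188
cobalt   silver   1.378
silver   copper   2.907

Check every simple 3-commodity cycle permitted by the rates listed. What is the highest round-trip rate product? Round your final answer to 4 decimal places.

0.9314

silver→copper→cobalt→silver: 2.907 × 0.2325 × 1.378 = 0.93136
silver→lithium→copper→silver: 0.959 × 3.001 × 0.3188 = 0.91749
silver→cobalt→copper→silver: 0.6751 × 4.02 × 0.3188 = 0.86519
Maximum is silver→copper→cobalt→silver at 0.9314; no arbitrage — every cycle loses value.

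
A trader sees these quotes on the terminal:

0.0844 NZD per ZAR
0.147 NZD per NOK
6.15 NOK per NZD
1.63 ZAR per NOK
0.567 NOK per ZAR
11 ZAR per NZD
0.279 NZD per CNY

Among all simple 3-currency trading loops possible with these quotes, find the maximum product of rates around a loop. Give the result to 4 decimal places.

NOK→NZD→ZAR→NOK: 0.147 × 11 × 0.567 = 0.91684
NOK→ZAR→NZD→NOK: 1.63 × 0.0844 × 6.15 = 0.84607
Maximum is NOK→NZD→ZAR→NOK at 0.9168; no arbitrage — every cycle loses value.

0.9168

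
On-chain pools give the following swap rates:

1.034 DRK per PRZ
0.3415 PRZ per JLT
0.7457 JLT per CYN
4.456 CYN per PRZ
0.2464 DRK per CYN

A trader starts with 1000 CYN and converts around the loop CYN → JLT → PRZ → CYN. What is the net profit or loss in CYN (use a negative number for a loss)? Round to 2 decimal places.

1000 CYN × 0.7457 = 745.7 JLT
745.7 JLT × 0.3415 = 254.65655 PRZ
254.65655 PRZ × 4.456 = 1134.7495868 CYN
Net change: 1134.7495868 − 1000 = 134.7495868 CYN

134.75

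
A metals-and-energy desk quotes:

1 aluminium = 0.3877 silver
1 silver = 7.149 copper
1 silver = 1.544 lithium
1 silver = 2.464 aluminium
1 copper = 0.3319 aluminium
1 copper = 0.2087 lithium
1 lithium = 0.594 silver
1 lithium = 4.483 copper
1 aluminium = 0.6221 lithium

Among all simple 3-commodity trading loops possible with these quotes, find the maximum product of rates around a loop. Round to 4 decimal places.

0.9256

lithium→copper→aluminium→lithium: 4.483 × 0.3319 × 0.6221 = 0.92563
silver→copper→aluminium→silver: 7.149 × 0.3319 × 0.3877 = 0.91992
silver→aluminium→lithium→silver: 2.464 × 0.6221 × 0.594 = 0.91052
silver→copper→lithium→silver: 7.149 × 0.2087 × 0.594 = 0.88625
Maximum is lithium→copper→aluminium→lithium at 0.9256; no arbitrage — every cycle loses value.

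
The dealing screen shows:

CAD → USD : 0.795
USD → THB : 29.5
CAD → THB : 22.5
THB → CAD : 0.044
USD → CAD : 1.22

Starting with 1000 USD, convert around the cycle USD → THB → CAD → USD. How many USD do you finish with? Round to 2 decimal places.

1000 USD × 29.5 = 29500 THB
29500 THB × 0.044 = 1298 CAD
1298 CAD × 0.795 = 1031.91 USD

1031.91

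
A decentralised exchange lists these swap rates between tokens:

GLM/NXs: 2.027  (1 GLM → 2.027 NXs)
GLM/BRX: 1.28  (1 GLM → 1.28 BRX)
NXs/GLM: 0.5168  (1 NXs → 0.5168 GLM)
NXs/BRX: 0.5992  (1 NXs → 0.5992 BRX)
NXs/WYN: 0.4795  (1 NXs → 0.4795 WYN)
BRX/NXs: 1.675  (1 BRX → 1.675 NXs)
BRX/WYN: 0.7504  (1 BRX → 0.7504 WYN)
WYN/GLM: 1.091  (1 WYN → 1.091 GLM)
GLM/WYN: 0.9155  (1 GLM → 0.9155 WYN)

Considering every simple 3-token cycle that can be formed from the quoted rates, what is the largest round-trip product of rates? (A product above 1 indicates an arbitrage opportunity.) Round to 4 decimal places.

BRX→NXs→GLM→BRX: 1.675 × 0.5168 × 1.28 = 1.10802
NXs→WYN→GLM→NXs: 0.4795 × 1.091 × 2.027 = 1.06039
BRX→WYN→GLM→BRX: 0.7504 × 1.091 × 1.28 = 1.04792
Maximum is BRX→NXs→GLM→BRX at 1.1080; arbitrage exists.

1.1080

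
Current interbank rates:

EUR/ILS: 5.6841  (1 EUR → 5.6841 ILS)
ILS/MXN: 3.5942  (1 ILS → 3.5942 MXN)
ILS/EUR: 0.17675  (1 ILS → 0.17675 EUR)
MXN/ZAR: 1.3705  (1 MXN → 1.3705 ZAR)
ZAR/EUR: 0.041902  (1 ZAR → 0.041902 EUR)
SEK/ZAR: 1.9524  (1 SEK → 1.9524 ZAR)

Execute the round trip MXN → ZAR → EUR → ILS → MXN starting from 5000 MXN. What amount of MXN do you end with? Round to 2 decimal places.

5866.08

5000 MXN × 1.3705 = 6852.5 ZAR
6852.5 ZAR × 0.041902 = 287.133455 EUR
287.133455 EUR × 5.6841 = 1632.0952715655 ILS
1632.0952715655 ILS × 3.5942 = 5866.0768250607201 MXN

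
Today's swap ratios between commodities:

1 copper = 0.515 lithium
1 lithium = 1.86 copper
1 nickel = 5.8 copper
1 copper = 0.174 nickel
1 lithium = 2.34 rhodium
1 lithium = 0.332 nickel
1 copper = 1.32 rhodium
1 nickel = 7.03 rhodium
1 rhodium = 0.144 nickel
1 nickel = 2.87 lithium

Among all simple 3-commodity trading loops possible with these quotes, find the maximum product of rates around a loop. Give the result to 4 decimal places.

rhodium→nickel→copper→rhodium: 0.144 × 5.8 × 1.32 = 1.10246
lithium→nickel→copper→lithium: 0.332 × 5.8 × 0.515 = 0.99168
rhodium→nickel→lithium→rhodium: 0.144 × 2.87 × 2.34 = 0.96708
lithium→copper→nickel→lithium: 1.86 × 0.174 × 2.87 = 0.92885
Maximum is rhodium→nickel→copper→rhodium at 1.1025; arbitrage exists.

1.1025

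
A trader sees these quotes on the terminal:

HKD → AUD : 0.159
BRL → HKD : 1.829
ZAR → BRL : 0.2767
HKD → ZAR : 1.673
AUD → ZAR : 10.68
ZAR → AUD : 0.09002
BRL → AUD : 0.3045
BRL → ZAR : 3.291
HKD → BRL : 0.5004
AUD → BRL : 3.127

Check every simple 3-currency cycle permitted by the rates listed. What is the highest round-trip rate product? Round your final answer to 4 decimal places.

ZAR→AUD→BRL→ZAR: 0.09002 × 3.127 × 3.291 = 0.92639
BRL→HKD→AUD→BRL: 1.829 × 0.159 × 3.127 = 0.90937
ZAR→BRL→AUD→ZAR: 0.2767 × 0.3045 × 10.68 = 0.89985
ZAR→BRL→HKD→ZAR: 0.2767 × 1.829 × 1.673 = 0.84668
Maximum is ZAR→AUD→BRL→ZAR at 0.9264; no arbitrage — every cycle loses value.

0.9264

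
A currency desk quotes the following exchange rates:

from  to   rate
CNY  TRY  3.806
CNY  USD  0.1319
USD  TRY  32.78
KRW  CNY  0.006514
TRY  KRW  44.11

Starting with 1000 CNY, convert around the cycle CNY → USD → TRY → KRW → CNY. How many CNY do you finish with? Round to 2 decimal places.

1242.33

1000 CNY × 0.1319 = 131.9 USD
131.9 USD × 32.78 = 4323.682 TRY
4323.682 TRY × 44.11 = 190717.61302 KRW
190717.61302 KRW × 0.006514 = 1242.33453121228 CNY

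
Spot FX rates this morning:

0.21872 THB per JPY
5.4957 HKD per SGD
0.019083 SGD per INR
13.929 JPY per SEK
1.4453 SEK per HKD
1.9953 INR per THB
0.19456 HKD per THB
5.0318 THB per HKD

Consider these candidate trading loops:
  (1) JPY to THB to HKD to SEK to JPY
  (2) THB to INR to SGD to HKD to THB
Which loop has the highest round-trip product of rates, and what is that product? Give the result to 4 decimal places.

(1) 0.21872 × 0.19456 × 1.4453 × 13.929 = 0.85668
(2) 1.9953 × 0.019083 × 5.4957 × 5.0318 = 1.05293
Highest is cycle (2) at 1.0529 (>1, arbitrage).

1.0529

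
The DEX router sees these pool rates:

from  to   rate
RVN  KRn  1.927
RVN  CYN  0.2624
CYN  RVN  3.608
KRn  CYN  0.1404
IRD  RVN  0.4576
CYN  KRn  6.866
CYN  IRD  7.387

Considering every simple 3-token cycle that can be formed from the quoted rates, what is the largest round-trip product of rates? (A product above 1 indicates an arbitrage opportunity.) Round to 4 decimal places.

0.9761

CYN→RVN→KRn→CYN: 3.608 × 1.927 × 0.1404 = 0.97615
CYN→IRD→RVN→CYN: 7.387 × 0.4576 × 0.2624 = 0.88699
Maximum is CYN→RVN→KRn→CYN at 0.9761; no arbitrage — every cycle loses value.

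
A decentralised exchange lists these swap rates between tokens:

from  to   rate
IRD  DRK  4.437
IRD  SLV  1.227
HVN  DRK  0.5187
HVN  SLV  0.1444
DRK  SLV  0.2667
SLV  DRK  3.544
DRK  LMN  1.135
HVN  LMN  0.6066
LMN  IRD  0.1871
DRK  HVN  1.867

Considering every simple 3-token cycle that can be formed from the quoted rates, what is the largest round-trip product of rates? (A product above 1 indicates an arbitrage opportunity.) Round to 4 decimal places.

SLV→DRK→HVN→SLV: 3.544 × 1.867 × 0.1444 = 0.95544
IRD→DRK→LMN→IRD: 4.437 × 1.135 × 0.1871 = 0.94223
Maximum is SLV→DRK→HVN→SLV at 0.9554; no arbitrage — every cycle loses value.

0.9554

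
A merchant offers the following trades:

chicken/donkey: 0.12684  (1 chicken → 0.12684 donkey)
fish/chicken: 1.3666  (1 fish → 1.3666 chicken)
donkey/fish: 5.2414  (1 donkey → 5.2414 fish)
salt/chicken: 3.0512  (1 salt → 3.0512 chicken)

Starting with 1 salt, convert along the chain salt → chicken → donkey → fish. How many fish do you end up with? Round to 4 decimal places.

2.0285

1 salt × 3.0512 = 3.0512 chicken
3.0512 chicken × 0.12684 = 0.387014208 donkey
0.387014208 donkey × 5.2414 = 2.0284962698112 fish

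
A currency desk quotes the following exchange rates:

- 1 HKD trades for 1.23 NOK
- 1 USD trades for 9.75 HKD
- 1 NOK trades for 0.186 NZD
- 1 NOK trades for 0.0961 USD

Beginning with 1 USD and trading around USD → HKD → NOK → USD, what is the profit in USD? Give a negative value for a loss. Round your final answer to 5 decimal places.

1 USD × 9.75 = 9.75 HKD
9.75 HKD × 1.23 = 11.9925 NOK
11.9925 NOK × 0.0961 = 1.15247925 USD
Net change: 1.15247925 − 1 = 0.15247925 USD

0.15248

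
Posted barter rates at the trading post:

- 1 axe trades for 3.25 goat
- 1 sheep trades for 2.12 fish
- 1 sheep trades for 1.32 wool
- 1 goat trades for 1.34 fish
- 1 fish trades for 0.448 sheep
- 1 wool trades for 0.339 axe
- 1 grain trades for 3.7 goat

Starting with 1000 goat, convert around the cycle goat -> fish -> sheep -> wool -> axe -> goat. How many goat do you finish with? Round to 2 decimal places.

873.05

1000 goat × 1.34 = 1340 fish
1340 fish × 0.448 = 600.32 sheep
600.32 sheep × 1.32 = 792.4224 wool
792.4224 wool × 0.339 = 268.6311936 axe
268.6311936 axe × 3.25 = 873.0513792 goat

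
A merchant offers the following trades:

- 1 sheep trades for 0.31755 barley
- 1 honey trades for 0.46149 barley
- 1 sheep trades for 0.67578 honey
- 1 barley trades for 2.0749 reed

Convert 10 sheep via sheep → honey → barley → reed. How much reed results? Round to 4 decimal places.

10 sheep × 0.67578 = 6.7578 honey
6.7578 honey × 0.46149 = 3.118657122 barley
3.118657122 barley × 2.0749 = 6.4709016624378 reed

6.4709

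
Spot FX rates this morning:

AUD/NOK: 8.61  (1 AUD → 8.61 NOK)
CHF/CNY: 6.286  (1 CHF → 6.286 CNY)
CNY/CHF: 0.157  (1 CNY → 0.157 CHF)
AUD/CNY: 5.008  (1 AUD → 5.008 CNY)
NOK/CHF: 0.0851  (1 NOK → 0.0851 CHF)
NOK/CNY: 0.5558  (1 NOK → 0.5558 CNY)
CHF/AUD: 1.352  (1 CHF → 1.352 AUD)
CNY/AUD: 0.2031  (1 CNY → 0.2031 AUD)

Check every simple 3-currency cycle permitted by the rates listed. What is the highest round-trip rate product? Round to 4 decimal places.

CNY→CHF→AUD→CNY: 0.157 × 1.352 × 5.008 = 1.06302
NOK→CHF→AUD→NOK: 0.0851 × 1.352 × 8.61 = 0.99063
CNY→AUD→NOK→CNY: 0.2031 × 8.61 × 0.5558 = 0.97192
Maximum is CNY→CHF→AUD→CNY at 1.0630; arbitrage exists.

1.0630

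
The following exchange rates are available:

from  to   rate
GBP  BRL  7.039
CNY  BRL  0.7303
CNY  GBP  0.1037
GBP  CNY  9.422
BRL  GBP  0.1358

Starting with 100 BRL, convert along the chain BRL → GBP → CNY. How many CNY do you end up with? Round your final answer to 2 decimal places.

127.95

100 BRL × 0.1358 = 13.58 GBP
13.58 GBP × 9.422 = 127.95076 CNY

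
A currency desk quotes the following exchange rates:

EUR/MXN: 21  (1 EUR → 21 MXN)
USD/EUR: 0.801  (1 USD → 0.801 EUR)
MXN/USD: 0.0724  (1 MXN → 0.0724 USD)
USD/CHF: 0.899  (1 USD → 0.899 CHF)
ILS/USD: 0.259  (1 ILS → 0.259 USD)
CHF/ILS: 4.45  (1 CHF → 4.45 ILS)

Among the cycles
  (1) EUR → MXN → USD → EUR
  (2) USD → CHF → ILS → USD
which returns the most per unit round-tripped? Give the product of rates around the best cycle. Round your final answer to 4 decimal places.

(1) 21 × 0.0724 × 0.801 = 1.21784
(2) 0.899 × 4.45 × 0.259 = 1.03614
Highest is cycle (1) at 1.2178 (>1, arbitrage).

1.2178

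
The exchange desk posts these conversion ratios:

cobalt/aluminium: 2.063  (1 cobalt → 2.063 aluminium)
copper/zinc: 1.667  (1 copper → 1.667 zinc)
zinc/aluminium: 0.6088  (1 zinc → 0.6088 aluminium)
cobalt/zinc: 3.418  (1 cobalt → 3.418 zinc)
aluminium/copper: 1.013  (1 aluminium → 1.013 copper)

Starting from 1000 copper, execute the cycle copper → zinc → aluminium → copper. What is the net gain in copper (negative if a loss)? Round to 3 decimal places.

28.063

1000 copper × 1.667 = 1667 zinc
1667 zinc × 0.6088 = 1014.8696 aluminium
1014.8696 aluminium × 1.013 = 1028.0629048 copper
Net change: 1028.0629048 − 1000 = 28.0629048 copper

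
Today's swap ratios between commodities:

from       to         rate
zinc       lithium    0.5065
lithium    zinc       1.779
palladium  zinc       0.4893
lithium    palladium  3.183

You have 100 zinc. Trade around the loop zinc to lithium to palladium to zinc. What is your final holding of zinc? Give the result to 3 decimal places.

100 zinc × 0.5065 = 50.65 lithium
50.65 lithium × 3.183 = 161.21895 palladium
161.21895 palladium × 0.4893 = 78.884432235 zinc

78.884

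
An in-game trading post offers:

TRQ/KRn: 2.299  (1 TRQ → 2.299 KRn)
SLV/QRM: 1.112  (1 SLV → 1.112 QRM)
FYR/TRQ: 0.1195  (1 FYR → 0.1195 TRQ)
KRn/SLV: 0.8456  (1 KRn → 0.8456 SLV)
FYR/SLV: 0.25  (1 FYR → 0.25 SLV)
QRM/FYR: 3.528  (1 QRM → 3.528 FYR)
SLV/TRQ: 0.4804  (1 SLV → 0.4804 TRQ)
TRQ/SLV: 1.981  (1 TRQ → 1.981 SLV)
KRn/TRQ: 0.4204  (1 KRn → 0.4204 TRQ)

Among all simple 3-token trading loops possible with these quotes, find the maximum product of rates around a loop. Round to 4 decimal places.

FYR→SLV→QRM→FYR: 0.25 × 1.112 × 3.528 = 0.98078
TRQ→KRn→SLV→TRQ: 2.299 × 0.8456 × 0.4804 = 0.93391
Maximum is FYR→SLV→QRM→FYR at 0.9808; no arbitrage — every cycle loses value.

0.9808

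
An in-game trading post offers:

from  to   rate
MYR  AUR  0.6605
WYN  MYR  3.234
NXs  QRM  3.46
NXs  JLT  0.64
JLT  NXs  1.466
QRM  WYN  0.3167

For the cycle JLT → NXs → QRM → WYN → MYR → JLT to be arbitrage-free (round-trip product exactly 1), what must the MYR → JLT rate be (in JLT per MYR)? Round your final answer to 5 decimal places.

0.19249

Known legs of the cycle: 1.466 × 3.46 × 0.3167 × 3.234 = 5.195150676408
For no arbitrage the full-cycle product must be 1, so the missing rate is 1 / 5.195150676408 ≈ 0.1924872.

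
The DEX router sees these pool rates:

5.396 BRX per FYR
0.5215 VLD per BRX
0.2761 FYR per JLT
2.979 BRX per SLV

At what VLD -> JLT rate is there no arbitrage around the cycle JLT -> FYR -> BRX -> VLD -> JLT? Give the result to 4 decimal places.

Known legs of the cycle: 0.2761 × 5.396 × 0.5215 = 0.7769492654
For no arbitrage the full-cycle product must be 1, so the missing rate is 1 / 0.7769492654 ≈ 1.287085.

1.2871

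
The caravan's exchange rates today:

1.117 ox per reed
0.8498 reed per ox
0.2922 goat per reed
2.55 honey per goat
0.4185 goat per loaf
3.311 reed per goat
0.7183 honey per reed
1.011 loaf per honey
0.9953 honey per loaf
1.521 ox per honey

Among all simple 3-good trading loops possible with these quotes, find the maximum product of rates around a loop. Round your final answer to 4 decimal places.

1.0789

honey→loaf→goat→honey: 1.011 × 0.4185 × 2.55 = 1.07891
reed→honey→ox→reed: 0.7183 × 1.521 × 0.8498 = 0.92844
Maximum is honey→loaf→goat→honey at 1.0789; arbitrage exists.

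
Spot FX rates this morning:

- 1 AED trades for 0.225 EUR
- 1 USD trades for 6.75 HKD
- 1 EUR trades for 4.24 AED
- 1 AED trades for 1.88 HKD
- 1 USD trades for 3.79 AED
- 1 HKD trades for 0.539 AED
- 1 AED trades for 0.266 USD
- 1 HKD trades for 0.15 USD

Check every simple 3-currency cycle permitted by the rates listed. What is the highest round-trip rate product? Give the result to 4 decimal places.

HKD→USD→AED→HKD: 0.15 × 3.79 × 1.88 = 1.06878
HKD→AED→USD→HKD: 0.539 × 0.266 × 6.75 = 0.96777
Maximum is HKD→USD→AED→HKD at 1.0688; arbitrage exists.

1.0688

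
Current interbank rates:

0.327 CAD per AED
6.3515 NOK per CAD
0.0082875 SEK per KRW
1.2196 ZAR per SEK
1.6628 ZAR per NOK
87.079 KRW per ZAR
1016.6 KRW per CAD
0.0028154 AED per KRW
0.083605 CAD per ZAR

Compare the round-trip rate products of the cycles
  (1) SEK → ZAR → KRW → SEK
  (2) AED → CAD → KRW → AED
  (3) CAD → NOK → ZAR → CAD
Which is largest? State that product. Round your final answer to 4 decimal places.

0.9359

(1) 1.2196 × 87.079 × 0.0082875 = 0.88015
(2) 0.327 × 1016.6 × 0.0028154 = 0.93592
(3) 6.3515 × 1.6628 × 0.083605 = 0.88298
Highest is cycle (2) at 0.9359 (≤1, no arbitrage).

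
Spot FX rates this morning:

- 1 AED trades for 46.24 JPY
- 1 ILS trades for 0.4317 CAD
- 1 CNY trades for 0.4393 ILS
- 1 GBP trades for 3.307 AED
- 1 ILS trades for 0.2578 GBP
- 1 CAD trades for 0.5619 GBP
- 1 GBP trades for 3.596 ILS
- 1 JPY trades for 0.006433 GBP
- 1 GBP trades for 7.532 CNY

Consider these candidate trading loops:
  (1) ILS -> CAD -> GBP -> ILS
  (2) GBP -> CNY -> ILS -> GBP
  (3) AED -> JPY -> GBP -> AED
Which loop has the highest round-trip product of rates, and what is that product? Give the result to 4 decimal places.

0.9837

(1) 0.4317 × 0.5619 × 3.596 = 0.87229
(2) 7.532 × 0.4393 × 0.2578 = 0.85301
(3) 46.24 × 0.006433 × 3.307 = 0.98371
Highest is cycle (3) at 0.9837 (≤1, no arbitrage).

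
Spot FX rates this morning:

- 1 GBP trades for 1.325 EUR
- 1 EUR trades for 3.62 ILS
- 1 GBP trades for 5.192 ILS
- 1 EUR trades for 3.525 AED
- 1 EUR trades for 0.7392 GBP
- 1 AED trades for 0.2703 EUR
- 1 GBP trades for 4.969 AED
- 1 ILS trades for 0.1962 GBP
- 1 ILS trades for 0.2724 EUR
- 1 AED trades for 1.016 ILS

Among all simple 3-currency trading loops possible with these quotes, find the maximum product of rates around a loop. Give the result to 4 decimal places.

1.0455

GBP→ILS→EUR→GBP: 5.192 × 0.2724 × 0.7392 = 1.04545
GBP→AED→EUR→GBP: 4.969 × 0.2703 × 0.7392 = 0.99283
GBP→AED→ILS→GBP: 4.969 × 1.016 × 0.1962 = 0.99052
AED→ILS→EUR→AED: 1.016 × 0.2724 × 3.525 = 0.97557
GBP→EUR→ILS→GBP: 1.325 × 3.62 × 0.1962 = 0.94107
Maximum is GBP→ILS→EUR→GBP at 1.0455; arbitrage exists.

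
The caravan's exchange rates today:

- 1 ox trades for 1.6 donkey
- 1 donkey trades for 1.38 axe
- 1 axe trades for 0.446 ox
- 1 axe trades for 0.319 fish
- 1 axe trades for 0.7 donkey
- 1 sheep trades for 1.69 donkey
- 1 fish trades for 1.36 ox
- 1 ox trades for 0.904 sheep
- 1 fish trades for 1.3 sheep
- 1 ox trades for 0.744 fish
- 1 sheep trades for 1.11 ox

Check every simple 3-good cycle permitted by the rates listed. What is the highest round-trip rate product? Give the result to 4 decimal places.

1.0736

ox→fish→sheep→ox: 0.744 × 1.3 × 1.11 = 1.07359
axe→ox→donkey→axe: 0.446 × 1.6 × 1.38 = 0.98477
Maximum is ox→fish→sheep→ox at 1.0736; arbitrage exists.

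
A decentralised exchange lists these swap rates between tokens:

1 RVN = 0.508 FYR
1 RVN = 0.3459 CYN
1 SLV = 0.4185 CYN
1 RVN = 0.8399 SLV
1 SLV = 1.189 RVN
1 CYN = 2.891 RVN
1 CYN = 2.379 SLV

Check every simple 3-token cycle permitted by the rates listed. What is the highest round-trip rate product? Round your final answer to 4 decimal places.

RVN→SLV→CYN→RVN: 0.8399 × 0.4185 × 2.891 = 1.01618
RVN→CYN→SLV→RVN: 0.3459 × 2.379 × 1.189 = 0.97842
Maximum is RVN→SLV→CYN→RVN at 1.0162; arbitrage exists.

1.0162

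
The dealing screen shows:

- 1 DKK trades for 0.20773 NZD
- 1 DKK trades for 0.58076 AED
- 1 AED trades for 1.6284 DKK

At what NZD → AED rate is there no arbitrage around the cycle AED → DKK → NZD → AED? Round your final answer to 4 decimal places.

Known legs of the cycle: 1.6284 × 0.20773 = 0.338267532
For no arbitrage the full-cycle product must be 1, so the missing rate is 1 / 0.338267532 ≈ 2.956240.

2.9562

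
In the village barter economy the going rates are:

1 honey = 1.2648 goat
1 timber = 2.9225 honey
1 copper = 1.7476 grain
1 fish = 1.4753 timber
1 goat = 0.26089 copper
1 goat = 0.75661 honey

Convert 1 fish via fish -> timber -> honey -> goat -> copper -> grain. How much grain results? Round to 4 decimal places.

2.4863

1 fish × 1.4753 = 1.4753 timber
1.4753 timber × 2.9225 = 4.31156425 honey
4.31156425 honey × 1.2648 = 5.4532664634 goat
5.4532664634 goat × 0.26089 = 1.422702687636426 copper
1.422702687636426 copper × 1.7476 = 2.4863152169134180776 grain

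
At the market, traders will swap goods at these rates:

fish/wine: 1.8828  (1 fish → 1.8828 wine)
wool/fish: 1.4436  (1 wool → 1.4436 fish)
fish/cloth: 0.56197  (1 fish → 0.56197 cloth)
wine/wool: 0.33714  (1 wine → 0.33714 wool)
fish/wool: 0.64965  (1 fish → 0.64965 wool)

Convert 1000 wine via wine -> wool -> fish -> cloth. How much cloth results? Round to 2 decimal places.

273.51

1000 wine × 0.33714 = 337.14 wool
337.14 wool × 1.4436 = 486.695304 fish
486.695304 fish × 0.56197 = 273.50815998888 cloth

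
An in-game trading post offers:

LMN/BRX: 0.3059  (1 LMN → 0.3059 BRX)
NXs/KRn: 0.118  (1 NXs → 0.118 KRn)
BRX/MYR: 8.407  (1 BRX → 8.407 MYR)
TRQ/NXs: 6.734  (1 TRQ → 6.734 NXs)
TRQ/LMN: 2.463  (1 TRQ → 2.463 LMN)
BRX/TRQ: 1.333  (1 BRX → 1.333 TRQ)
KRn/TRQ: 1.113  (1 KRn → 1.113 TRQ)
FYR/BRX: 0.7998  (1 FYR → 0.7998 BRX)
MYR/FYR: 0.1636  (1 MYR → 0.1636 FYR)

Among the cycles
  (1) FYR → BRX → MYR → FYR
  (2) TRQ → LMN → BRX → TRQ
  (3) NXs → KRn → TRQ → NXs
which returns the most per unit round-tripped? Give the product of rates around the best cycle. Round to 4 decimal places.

(1) 0.7998 × 8.407 × 0.1636 = 1.10003
(2) 2.463 × 0.3059 × 1.333 = 1.00432
(3) 0.118 × 1.113 × 6.734 = 0.88440
Highest is cycle (1) at 1.1000 (>1, arbitrage).

1.1000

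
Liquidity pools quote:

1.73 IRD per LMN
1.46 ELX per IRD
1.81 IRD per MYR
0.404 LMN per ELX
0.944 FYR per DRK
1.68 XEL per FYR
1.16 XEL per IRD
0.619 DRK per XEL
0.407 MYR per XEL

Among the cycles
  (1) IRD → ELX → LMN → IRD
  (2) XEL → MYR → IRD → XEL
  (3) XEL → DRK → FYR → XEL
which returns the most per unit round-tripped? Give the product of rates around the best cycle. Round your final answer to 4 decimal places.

1.0204

(1) 1.46 × 0.404 × 1.73 = 1.02042
(2) 0.407 × 1.81 × 1.16 = 0.85454
(3) 0.619 × 0.944 × 1.68 = 0.98168
Highest is cycle (1) at 1.0204 (>1, arbitrage).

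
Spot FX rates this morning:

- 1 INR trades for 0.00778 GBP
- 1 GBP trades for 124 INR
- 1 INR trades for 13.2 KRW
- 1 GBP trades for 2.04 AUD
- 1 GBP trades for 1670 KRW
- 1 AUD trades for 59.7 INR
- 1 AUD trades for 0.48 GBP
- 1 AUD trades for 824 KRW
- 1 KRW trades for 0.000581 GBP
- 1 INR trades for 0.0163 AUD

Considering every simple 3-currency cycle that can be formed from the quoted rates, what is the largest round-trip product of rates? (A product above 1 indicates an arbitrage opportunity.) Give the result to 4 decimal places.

GBP→AUD→KRW→GBP: 2.04 × 824 × 0.000581 = 0.97664
GBP→INR→AUD→GBP: 124 × 0.0163 × 0.48 = 0.97018
GBP→INR→KRW→GBP: 124 × 13.2 × 0.000581 = 0.95098
GBP→AUD→INR→GBP: 2.04 × 59.7 × 0.00778 = 0.94751
Maximum is GBP→AUD→KRW→GBP at 0.9766; no arbitrage — every cycle loses value.

0.9766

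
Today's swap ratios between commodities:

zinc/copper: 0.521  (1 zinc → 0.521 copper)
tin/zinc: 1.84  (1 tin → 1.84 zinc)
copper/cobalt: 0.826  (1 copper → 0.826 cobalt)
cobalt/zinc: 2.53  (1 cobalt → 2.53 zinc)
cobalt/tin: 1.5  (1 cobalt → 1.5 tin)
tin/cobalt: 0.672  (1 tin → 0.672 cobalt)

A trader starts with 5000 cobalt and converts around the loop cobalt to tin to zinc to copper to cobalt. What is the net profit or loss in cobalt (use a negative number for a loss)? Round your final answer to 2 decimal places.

5000 cobalt × 1.5 = 7500 tin
7500 tin × 1.84 = 13800 zinc
13800 zinc × 0.521 = 7189.8 copper
7189.8 copper × 0.826 = 5938.7748 cobalt
Net change: 5938.7748 − 5000 = 938.7748 cobalt

938.77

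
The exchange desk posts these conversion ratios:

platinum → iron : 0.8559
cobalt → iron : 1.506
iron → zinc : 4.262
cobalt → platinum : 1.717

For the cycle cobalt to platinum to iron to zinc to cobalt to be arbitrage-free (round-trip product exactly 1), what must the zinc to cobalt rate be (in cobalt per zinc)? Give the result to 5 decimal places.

0.15966

Known legs of the cycle: 1.717 × 0.8559 × 4.262 = 6.2633512386
For no arbitrage the full-cycle product must be 1, so the missing rate is 1 / 6.2633512386 ≈ 0.1596589.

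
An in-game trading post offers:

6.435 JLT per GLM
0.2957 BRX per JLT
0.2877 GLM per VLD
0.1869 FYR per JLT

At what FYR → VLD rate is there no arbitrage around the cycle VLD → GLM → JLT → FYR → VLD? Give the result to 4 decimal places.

2.8900

Known legs of the cycle: 0.2877 × 6.435 × 0.1869 = 0.34601722155
For no arbitrage the full-cycle product must be 1, so the missing rate is 1 / 0.34601722155 ≈ 2.890030.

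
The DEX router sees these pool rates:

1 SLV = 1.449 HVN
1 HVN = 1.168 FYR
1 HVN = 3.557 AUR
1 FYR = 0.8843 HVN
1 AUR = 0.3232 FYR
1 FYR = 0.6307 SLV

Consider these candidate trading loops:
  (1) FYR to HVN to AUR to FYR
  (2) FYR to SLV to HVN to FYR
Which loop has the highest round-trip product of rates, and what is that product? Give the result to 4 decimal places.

1.0674

(1) 0.8843 × 3.557 × 0.3232 = 1.01661
(2) 0.6307 × 1.449 × 1.168 = 1.06742
Highest is cycle (2) at 1.0674 (>1, arbitrage).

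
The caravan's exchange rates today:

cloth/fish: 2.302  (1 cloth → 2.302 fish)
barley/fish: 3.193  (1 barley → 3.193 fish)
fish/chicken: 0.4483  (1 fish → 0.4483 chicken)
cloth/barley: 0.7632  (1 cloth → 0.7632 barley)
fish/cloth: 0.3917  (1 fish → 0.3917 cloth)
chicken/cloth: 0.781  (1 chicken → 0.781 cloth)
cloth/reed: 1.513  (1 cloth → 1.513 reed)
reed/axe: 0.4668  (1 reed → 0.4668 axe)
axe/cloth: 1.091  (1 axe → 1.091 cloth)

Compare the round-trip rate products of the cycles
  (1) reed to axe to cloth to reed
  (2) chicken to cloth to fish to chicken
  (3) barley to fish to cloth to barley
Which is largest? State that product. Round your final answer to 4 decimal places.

0.9545

(1) 0.4668 × 1.091 × 1.513 = 0.77054
(2) 0.781 × 2.302 × 0.4483 = 0.80598
(3) 3.193 × 0.3917 × 0.7632 = 0.95453
Highest is cycle (3) at 0.9545 (≤1, no arbitrage).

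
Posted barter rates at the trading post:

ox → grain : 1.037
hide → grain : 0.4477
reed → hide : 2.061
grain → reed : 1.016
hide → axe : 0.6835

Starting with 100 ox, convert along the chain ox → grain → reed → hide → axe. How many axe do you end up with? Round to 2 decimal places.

148.42

100 ox × 1.037 = 103.7 grain
103.7 grain × 1.016 = 105.3592 reed
105.3592 reed × 2.061 = 217.1453112 hide
217.1453112 hide × 0.6835 = 148.4188202052 axe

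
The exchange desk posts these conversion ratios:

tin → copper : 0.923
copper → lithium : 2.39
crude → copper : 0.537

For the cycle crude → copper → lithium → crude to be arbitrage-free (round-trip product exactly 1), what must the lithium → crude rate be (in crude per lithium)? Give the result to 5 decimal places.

0.77916

Known legs of the cycle: 0.537 × 2.39 = 1.28343
For no arbitrage the full-cycle product must be 1, so the missing rate is 1 / 1.28343 ≈ 0.7791621.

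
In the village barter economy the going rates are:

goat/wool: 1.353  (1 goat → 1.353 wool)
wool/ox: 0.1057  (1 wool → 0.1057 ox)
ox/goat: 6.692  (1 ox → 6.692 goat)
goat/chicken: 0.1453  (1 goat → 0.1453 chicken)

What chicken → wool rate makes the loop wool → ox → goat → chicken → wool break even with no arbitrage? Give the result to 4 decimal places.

Known legs of the cycle: 0.1057 × 6.692 × 0.1453 = 0.10277714132
For no arbitrage the full-cycle product must be 1, so the missing rate is 1 / 0.10277714132 ≈ 9.729790.

9.7298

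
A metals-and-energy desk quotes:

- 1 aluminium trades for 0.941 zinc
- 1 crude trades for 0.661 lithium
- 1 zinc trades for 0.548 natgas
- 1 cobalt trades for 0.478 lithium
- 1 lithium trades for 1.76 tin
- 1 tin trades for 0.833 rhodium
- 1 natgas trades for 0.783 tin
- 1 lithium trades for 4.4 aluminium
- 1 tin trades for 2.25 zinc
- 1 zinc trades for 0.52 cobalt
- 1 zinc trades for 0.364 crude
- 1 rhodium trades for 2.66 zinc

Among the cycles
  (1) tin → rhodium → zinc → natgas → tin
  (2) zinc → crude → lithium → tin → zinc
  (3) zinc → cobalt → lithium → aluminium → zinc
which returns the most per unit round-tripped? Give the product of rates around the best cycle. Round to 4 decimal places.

(1) 0.833 × 2.66 × 0.548 × 0.783 = 0.95076
(2) 0.364 × 0.661 × 1.76 × 2.25 = 0.95279
(3) 0.52 × 0.478 × 4.4 × 0.941 = 1.02914
Highest is cycle (3) at 1.0291 (>1, arbitrage).

1.0291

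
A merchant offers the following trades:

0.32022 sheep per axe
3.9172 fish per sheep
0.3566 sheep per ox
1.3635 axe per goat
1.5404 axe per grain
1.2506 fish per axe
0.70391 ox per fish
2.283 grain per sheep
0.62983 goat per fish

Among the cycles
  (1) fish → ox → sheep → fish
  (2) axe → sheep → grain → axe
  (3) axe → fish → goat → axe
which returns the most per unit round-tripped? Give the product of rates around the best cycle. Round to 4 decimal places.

1.1261

(1) 0.70391 × 0.3566 × 3.9172 = 0.98327
(2) 0.32022 × 2.283 × 1.5404 = 1.12613
(3) 1.2506 × 0.62983 × 1.3635 = 1.07398
Highest is cycle (2) at 1.1261 (>1, arbitrage).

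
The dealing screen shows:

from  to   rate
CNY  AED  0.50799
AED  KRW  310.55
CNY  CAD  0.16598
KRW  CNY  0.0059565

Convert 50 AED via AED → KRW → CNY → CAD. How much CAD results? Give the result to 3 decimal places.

15.351

50 AED × 310.55 = 15527.5 KRW
15527.5 KRW × 0.0059565 = 92.48955375 CNY
92.48955375 CNY × 0.16598 = 15.351416131425 CAD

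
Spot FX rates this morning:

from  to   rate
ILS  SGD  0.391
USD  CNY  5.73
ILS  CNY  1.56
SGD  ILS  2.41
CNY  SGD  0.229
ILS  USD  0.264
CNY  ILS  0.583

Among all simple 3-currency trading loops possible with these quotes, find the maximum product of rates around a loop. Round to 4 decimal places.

0.8819

CNY→ILS→USD→CNY: 0.583 × 0.264 × 5.73 = 0.88192
CNY→SGD→ILS→CNY: 0.229 × 2.41 × 1.56 = 0.86095
Maximum is CNY→ILS→USD→CNY at 0.8819; no arbitrage — every cycle loses value.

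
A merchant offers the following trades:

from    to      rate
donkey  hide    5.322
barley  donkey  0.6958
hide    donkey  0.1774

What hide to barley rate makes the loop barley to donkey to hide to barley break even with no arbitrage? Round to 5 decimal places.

0.27005

Known legs of the cycle: 0.6958 × 5.322 = 3.7030476
For no arbitrage the full-cycle product must be 1, so the missing rate is 1 / 3.7030476 ≈ 0.2700478.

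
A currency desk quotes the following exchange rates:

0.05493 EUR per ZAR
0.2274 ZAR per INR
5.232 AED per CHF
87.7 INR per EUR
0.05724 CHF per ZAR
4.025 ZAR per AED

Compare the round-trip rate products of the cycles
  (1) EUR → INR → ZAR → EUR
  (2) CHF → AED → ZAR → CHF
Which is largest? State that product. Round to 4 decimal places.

1.2054

(1) 87.7 × 0.2274 × 0.05493 = 1.09547
(2) 5.232 × 4.025 × 0.05724 = 1.20541
Highest is cycle (2) at 1.2054 (>1, arbitrage).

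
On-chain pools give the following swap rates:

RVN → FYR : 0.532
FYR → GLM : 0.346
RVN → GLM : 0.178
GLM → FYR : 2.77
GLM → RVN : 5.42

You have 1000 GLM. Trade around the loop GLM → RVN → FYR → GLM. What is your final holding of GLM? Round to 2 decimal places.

997.67

1000 GLM × 5.42 = 5420 RVN
5420 RVN × 0.532 = 2883.44 FYR
2883.44 FYR × 0.346 = 997.67024 GLM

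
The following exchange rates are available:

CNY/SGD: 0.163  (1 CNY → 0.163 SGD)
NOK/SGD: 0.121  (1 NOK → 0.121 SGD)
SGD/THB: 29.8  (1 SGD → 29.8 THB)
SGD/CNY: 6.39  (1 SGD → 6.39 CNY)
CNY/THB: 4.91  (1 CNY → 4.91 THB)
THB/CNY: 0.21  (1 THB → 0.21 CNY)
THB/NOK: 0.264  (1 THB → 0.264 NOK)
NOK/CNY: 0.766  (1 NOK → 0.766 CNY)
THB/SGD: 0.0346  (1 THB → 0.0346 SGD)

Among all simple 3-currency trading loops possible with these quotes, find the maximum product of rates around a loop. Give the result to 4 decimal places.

1.0856

SGD→CNY→THB→SGD: 6.39 × 4.91 × 0.0346 = 1.08557
SGD→THB→CNY→SGD: 29.8 × 0.21 × 0.163 = 1.02005
CNY→THB→NOK→CNY: 4.91 × 0.264 × 0.766 = 0.99292
SGD→THB→NOK→SGD: 29.8 × 0.264 × 0.121 = 0.95193
Maximum is SGD→CNY→THB→SGD at 1.0856; arbitrage exists.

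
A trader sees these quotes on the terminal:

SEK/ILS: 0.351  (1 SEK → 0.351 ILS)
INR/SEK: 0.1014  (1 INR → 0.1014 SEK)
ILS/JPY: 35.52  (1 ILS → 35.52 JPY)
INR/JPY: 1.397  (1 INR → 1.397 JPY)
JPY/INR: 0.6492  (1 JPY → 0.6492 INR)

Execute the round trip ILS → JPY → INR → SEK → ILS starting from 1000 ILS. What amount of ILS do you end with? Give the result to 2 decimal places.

820.72

1000 ILS × 35.52 = 35520 JPY
35520 JPY × 0.6492 = 23059.584 INR
23059.584 INR × 0.1014 = 2338.2418176 SEK
2338.2418176 SEK × 0.351 = 820.7228779776 ILS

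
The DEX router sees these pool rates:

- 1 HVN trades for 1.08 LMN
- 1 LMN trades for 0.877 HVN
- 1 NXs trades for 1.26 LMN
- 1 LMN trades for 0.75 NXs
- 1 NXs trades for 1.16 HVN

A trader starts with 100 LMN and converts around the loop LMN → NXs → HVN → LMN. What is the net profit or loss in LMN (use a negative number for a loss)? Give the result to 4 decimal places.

100 LMN × 0.75 = 75 NXs
75 NXs × 1.16 = 87 HVN
87 HVN × 1.08 = 93.96 LMN
Net change: 93.96 − 100 = -6.04 LMN

-6.0400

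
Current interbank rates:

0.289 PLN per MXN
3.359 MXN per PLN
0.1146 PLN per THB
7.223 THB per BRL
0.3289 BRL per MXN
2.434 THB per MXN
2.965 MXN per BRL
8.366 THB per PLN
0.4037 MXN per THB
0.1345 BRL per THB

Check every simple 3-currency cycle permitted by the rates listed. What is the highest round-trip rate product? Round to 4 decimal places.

0.9761

THB→MXN→PLN→THB: 0.4037 × 0.289 × 8.366 = 0.97606
BRL→MXN→THB→BRL: 2.965 × 2.434 × 0.1345 = 0.97066
BRL→THB→MXN→BRL: 7.223 × 0.4037 × 0.3289 = 0.95905
THB→PLN→MXN→THB: 0.1146 × 3.359 × 2.434 = 0.93695
Maximum is THB→MXN→PLN→THB at 0.9761; no arbitrage — every cycle loses value.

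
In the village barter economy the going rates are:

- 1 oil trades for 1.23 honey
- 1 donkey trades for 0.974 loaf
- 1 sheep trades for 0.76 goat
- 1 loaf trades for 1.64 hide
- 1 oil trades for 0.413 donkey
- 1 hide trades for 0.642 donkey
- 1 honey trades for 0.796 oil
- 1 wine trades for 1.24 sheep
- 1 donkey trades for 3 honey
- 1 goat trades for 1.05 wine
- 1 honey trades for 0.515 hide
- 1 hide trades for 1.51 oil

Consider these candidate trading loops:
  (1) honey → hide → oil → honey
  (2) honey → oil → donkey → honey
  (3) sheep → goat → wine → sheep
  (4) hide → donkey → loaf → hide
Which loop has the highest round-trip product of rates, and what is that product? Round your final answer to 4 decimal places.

(1) 0.515 × 1.51 × 1.23 = 0.95651
(2) 0.796 × 0.413 × 3 = 0.98624
(3) 0.76 × 1.05 × 1.24 = 0.98952
(4) 0.642 × 0.974 × 1.64 = 1.02551
Highest is cycle (4) at 1.0255 (>1, arbitrage).

1.0255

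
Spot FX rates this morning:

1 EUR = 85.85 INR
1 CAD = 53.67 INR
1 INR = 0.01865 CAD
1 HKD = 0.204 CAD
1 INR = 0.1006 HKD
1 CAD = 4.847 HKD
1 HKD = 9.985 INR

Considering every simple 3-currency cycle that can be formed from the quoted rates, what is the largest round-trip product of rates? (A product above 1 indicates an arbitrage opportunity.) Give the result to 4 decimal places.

CAD→INR→HKD→CAD: 53.67 × 0.1006 × 0.204 = 1.10144
CAD→HKD→INR→CAD: 4.847 × 9.985 × 0.01865 = 0.90261
Maximum is CAD→INR→HKD→CAD at 1.1014; arbitrage exists.

1.1014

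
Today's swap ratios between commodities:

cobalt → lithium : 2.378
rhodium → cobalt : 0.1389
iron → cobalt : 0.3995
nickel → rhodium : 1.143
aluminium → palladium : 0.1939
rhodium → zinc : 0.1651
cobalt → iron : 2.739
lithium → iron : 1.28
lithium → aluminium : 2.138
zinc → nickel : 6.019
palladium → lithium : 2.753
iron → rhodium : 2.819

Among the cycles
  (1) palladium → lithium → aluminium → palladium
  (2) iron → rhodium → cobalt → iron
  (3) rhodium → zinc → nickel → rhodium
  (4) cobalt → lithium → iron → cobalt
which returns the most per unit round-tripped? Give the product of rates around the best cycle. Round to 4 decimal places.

(1) 2.753 × 2.138 × 0.1939 = 1.14128
(2) 2.819 × 0.1389 × 2.739 = 1.07248
(3) 0.1651 × 6.019 × 1.143 = 1.13584
(4) 2.378 × 1.28 × 0.3995 = 1.21601
Highest is cycle (4) at 1.2160 (>1, arbitrage).

1.2160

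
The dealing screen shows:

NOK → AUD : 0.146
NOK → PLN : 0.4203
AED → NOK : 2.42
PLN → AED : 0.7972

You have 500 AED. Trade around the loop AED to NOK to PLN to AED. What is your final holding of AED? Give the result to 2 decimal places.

405.43

500 AED × 2.42 = 1210 NOK
1210 NOK × 0.4203 = 508.563 PLN
508.563 PLN × 0.7972 = 405.4264236 AED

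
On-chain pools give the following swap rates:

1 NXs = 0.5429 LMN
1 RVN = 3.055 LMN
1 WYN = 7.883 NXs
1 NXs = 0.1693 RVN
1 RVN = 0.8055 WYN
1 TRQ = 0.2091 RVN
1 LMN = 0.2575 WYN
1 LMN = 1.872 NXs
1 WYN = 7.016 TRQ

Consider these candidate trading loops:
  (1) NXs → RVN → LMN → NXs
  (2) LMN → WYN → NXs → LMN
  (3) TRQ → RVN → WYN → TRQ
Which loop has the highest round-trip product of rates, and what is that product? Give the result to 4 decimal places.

(1) 0.1693 × 3.055 × 1.872 = 0.96822
(2) 0.2575 × 7.883 × 0.5429 = 1.10202
(3) 0.2091 × 0.8055 × 7.016 = 1.18171
Highest is cycle (3) at 1.1817 (>1, arbitrage).

1.1817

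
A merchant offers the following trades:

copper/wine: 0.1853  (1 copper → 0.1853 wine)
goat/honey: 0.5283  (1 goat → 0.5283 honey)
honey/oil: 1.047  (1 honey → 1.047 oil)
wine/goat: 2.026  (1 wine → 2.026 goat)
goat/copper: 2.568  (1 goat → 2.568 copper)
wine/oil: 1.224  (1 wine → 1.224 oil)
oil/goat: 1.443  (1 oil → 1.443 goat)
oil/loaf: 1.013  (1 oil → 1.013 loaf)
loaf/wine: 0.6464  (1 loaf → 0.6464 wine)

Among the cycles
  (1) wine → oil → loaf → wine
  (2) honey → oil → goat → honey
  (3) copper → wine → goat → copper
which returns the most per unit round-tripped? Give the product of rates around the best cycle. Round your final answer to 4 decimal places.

0.9641

(1) 1.224 × 1.013 × 0.6464 = 0.80148
(2) 1.047 × 1.443 × 0.5283 = 0.79817
(3) 0.1853 × 2.026 × 2.568 = 0.96407
Highest is cycle (3) at 0.9641 (≤1, no arbitrage).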